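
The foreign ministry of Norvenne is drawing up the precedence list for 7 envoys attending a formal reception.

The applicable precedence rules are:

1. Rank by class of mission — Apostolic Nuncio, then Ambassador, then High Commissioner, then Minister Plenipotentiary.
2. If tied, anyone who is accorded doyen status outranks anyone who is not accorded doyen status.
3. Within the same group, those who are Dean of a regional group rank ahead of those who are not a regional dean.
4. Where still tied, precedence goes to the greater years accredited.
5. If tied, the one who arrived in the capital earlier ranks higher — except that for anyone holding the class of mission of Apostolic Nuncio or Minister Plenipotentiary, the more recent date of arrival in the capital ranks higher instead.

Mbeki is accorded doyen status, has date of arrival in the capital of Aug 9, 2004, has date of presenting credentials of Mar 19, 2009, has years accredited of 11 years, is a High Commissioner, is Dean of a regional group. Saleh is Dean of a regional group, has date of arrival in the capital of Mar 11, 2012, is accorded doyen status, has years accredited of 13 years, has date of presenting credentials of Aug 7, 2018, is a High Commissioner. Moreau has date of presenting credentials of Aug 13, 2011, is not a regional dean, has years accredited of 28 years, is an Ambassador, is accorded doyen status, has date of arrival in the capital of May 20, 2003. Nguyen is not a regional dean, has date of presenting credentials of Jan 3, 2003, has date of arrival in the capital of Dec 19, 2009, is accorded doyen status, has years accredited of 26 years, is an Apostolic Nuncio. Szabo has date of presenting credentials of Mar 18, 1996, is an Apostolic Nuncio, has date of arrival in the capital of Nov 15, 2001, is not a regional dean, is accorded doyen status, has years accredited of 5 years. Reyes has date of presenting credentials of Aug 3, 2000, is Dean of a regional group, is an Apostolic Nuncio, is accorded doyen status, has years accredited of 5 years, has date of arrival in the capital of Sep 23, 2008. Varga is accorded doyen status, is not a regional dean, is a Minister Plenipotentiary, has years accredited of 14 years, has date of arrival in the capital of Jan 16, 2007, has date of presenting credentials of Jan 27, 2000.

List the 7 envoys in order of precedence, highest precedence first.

Reyes, Nguyen, Szabo, Moreau, Saleh, Mbeki, Varga

By class of mission: Reyes, Nguyen and Szabo (Apostolic Nuncio); then Moreau (Ambassador); then Saleh and Mbeki (High Commissioner); then Varga (Minister Plenipotentiary).
Reyes, Nguyen and Szabo are each accorded doyen status, so the next rule applies.
Among Reyes, Nguyen and Szabo, Dean of a regional group before not a regional dean: Reyes (Dean of a regional group) before Nguyen and Szabo (not a regional dean).
Among Nguyen and Szabo, by years accredited (higher first): Nguyen (26 years) before Szabo (5 years).
Saleh and Mbeki are each accorded doyen status, so the next rule applies.
Saleh and Mbeki are each Dean of a regional group, so the next rule applies.
Among Saleh and Mbeki, by years accredited (higher first): Saleh (13 years) before Mbeki (11 years).
Full order: Reyes, Nguyen, Szabo, Moreau, Saleh, Mbeki, Varga.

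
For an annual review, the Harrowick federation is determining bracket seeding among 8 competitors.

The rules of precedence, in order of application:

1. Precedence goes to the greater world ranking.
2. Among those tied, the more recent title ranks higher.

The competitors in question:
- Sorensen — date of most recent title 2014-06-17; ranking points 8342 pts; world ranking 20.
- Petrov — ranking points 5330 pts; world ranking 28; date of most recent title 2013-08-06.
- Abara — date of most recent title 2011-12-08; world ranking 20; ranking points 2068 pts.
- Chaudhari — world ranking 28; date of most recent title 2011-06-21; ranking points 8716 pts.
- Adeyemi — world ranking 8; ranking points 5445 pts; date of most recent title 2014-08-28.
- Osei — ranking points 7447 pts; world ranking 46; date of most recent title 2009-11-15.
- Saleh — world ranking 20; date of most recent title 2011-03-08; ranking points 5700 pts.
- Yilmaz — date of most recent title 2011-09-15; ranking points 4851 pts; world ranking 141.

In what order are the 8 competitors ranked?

By world ranking (higher first): Yilmaz (141); then Osei (46); then Petrov and Chaudhari (both 28); then Sorensen, Abara and Saleh (each 20); then Adeyemi (8).
Among Petrov and Chaudhari, by date of most recent title (later first): Petrov (2013-08-06) before Chaudhari (2011-06-21).
Among Sorensen, Abara and Saleh, by date of most recent title (later first): Sorensen (2014-06-17) before Abara (2011-12-08) before Saleh (2011-03-08).
Full order: Yilmaz, Osei, Petrov, Chaudhari, Sorensen, Abara, Saleh, Adeyemi.

Yilmaz, Osei, Petrov, Chaudhari, Sorensen, Abara, Saleh, Adeyemi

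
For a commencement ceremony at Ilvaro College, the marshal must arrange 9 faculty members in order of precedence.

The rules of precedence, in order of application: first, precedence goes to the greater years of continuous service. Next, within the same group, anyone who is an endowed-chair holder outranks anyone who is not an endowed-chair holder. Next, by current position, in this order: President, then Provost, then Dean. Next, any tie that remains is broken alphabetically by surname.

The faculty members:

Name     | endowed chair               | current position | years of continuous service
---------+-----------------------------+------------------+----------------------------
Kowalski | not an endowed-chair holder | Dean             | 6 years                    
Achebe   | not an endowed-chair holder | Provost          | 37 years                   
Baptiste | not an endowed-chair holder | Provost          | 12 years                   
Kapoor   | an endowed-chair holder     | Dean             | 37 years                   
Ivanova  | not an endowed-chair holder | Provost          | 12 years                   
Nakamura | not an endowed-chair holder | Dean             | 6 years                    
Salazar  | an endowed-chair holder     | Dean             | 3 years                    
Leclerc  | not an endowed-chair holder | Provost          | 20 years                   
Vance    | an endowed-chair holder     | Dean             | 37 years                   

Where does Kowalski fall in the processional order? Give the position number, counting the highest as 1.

By years of continuous service (higher first): Kapoor, Vance and Achebe (each 37 years); then Leclerc (20 years); then Baptiste and Ivanova (both 12 years); then Kowalski and Nakamura (both 6 years); then Salazar (3 years).
Among Kapoor, Vance and Achebe, an endowed-chair holder before not an endowed-chair holder: Kapoor and Vance (an endowed-chair holder) before Achebe (not an endowed-chair holder).
Kapoor and Vance are each Dean, so the next rule applies.
Among Kapoor and Vance, alphabetically by surname: Kapoor before Vance.
Baptiste and Ivanova are each not an endowed-chair holder, so the next rule applies.
Baptiste and Ivanova are each Provost, so the next rule applies.
Among Baptiste and Ivanova, alphabetically by surname: Baptiste before Ivanova.
Kowalski and Nakamura are each not an endowed-chair holder, so the next rule applies.
Kowalski and Nakamura are each Dean, so the next rule applies.
Among Kowalski and Nakamura, alphabetically by surname: Kowalski before Nakamura.
Order: Kapoor, Vance, Achebe, Leclerc, Baptiste, Ivanova, Kowalski, Nakamura, Salazar. So position 7.

7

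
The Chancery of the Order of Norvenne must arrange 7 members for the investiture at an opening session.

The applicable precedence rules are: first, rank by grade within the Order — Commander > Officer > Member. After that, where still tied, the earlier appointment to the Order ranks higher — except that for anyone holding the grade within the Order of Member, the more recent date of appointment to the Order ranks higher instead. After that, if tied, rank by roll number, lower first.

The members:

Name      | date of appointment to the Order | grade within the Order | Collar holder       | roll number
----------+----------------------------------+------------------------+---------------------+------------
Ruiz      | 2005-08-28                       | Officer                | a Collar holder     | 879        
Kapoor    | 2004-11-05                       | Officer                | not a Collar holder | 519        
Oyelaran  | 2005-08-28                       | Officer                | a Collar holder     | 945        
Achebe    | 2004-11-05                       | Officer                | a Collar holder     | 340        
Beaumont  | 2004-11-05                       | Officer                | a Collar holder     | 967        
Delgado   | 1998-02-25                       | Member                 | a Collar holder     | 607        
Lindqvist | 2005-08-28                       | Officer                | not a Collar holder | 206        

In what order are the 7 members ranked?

Achebe, Kapoor, Beaumont, Lindqvist, Ruiz, Oyelaran, Delgado

By grade within the Order: Achebe, Kapoor, Beaumont, Lindqvist, Ruiz and Oyelaran (Officer); then Delgado (Member).
Among Achebe, Kapoor, Beaumont, Lindqvist, Ruiz and Oyelaran, by date of appointment to the Order (earlier first): Achebe, Kapoor and Beaumont (2004-11-05) before Lindqvist, Ruiz and Oyelaran (2005-08-28).
Among Achebe, Kapoor and Beaumont, by roll number (lower first): Achebe (340) before Kapoor (519) before Beaumont (967).
Among Lindqvist, Ruiz and Oyelaran, by roll number (lower first): Lindqvist (206) before Ruiz (879) before Oyelaran (945).
Full order: Achebe, Kapoor, Beaumont, Lindqvist, Ruiz, Oyelaran, Delgado.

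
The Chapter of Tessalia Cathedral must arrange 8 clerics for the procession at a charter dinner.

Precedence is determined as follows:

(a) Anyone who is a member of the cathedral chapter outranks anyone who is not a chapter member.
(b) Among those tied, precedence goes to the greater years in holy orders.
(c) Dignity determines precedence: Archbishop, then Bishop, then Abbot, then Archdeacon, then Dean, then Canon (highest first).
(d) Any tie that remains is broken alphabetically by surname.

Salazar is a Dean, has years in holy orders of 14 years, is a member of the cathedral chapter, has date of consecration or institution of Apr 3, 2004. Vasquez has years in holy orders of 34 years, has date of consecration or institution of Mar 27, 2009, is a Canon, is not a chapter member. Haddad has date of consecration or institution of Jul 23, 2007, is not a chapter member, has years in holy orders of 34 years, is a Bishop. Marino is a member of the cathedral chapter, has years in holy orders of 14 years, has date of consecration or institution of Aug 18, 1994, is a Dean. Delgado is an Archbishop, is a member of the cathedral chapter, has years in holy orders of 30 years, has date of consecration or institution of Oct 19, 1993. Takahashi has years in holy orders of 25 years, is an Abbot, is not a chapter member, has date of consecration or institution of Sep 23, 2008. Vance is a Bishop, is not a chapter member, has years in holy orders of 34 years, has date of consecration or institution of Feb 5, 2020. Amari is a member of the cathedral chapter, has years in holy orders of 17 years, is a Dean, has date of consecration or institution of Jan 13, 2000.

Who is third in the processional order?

Marino

By the first rule: Delgado, Amari, Marino and Salazar (each a member of the cathedral chapter); then Haddad, Vance, Vasquez and Takahashi (each not a chapter member).
Among Delgado, Amari, Marino and Salazar, by years in holy orders (higher first): Delgado (30 years) before Amari (17 years) before Marino and Salazar (14 years).
Marino and Salazar are each Dean, so the next rule applies.
Among Marino and Salazar, alphabetically by surname: Marino before Salazar.
Among Haddad, Vance, Vasquez and Takahashi, by years in holy orders (higher first): Haddad, Vance and Vasquez (34 years) before Takahashi (25 years).
Among Haddad, Vance and Vasquez, by dignity: Haddad and Vance (Bishop) before Vasquez (Canon).
Among Haddad and Vance, alphabetically by surname: Haddad before Vance.
Order: Delgado, Amari, Marino, Salazar, Haddad, Vance, Vasquez, Takahashi.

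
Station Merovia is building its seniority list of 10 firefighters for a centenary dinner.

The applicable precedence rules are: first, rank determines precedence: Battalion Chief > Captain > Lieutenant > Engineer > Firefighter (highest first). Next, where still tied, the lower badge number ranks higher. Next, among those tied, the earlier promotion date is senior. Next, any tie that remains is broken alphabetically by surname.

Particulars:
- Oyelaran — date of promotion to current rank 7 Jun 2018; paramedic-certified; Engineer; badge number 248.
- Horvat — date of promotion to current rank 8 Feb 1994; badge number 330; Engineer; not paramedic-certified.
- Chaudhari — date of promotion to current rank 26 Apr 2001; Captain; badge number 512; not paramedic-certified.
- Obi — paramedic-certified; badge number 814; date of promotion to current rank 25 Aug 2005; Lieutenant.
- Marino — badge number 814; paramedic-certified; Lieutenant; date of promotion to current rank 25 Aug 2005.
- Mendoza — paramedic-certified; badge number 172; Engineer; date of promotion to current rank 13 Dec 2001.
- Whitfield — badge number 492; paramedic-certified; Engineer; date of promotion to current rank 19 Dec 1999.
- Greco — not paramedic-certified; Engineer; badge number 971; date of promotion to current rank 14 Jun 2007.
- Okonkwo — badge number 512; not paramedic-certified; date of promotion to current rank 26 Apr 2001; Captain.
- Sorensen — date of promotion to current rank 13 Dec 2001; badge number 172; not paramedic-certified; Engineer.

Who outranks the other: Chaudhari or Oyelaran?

Chaudhari

By rank: Chaudhari and Okonkwo (Captain); then Marino and Obi (Lieutenant); then Mendoza, Sorensen, Oyelaran, Horvat, Whitfield and Greco (Engineer).
Chaudhari and Okonkwo both have badge number 512, so the next rule applies.
Chaudhari and Okonkwo both have date of promotion to current rank 26 Apr 2001, so the next rule applies.
Among Chaudhari and Okonkwo, alphabetically by surname: Chaudhari before Okonkwo.
Marino and Obi both have badge number 814, so the next rule applies.
Marino and Obi both have date of promotion to current rank 25 Aug 2005, so the next rule applies.
Among Marino and Obi, alphabetically by surname: Marino before Obi.
Among Mendoza, Sorensen, Oyelaran, Horvat, Whitfield and Greco, by badge number (lower first): Mendoza and Sorensen (172) before Oyelaran (248) before Horvat (330) before Whitfield (492) before Greco (971).
Mendoza and Sorensen both have date of promotion to current rank 13 Dec 2001, so the next rule applies.
Among Mendoza and Sorensen, alphabetically by surname: Mendoza before Sorensen.
So Chaudhari takes precedence.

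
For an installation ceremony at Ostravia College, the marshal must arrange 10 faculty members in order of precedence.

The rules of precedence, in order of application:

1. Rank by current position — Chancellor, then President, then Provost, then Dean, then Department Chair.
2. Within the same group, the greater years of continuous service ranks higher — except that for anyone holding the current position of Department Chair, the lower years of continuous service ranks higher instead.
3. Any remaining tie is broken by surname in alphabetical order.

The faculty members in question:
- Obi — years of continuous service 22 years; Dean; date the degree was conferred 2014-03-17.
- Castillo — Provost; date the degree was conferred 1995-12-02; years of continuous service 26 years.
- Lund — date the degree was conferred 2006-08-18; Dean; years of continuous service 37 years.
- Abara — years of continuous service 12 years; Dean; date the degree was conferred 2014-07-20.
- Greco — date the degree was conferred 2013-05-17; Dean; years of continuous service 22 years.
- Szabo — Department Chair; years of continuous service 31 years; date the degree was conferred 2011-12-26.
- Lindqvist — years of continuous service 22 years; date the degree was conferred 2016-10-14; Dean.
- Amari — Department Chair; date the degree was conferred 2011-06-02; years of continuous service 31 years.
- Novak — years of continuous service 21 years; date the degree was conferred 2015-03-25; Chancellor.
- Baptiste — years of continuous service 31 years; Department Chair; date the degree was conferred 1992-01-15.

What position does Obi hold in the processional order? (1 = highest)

By current position: Novak (Chancellor); then Castillo (Provost); then Lund, Greco, Lindqvist, Obi and Abara (Dean); then Amari, Baptiste and Szabo (Department Chair).
Among Lund, Greco, Lindqvist, Obi and Abara, by years of continuous service (higher first): Lund (37 years) before Greco, Lindqvist and Obi (22 years) before Abara (12 years).
Among Greco, Lindqvist and Obi, alphabetically by surname: Greco before Lindqvist before Obi.
Amari, Baptiste and Szabo all have years of continuous service 31 years, so the next rule applies.
Among Amari, Baptiste and Szabo, alphabetically by surname: Amari before Baptiste before Szabo.
Order: Novak, Castillo, Lund, Greco, Lindqvist, Obi, Abara, Amari, Baptiste, Szabo. So position 6.

6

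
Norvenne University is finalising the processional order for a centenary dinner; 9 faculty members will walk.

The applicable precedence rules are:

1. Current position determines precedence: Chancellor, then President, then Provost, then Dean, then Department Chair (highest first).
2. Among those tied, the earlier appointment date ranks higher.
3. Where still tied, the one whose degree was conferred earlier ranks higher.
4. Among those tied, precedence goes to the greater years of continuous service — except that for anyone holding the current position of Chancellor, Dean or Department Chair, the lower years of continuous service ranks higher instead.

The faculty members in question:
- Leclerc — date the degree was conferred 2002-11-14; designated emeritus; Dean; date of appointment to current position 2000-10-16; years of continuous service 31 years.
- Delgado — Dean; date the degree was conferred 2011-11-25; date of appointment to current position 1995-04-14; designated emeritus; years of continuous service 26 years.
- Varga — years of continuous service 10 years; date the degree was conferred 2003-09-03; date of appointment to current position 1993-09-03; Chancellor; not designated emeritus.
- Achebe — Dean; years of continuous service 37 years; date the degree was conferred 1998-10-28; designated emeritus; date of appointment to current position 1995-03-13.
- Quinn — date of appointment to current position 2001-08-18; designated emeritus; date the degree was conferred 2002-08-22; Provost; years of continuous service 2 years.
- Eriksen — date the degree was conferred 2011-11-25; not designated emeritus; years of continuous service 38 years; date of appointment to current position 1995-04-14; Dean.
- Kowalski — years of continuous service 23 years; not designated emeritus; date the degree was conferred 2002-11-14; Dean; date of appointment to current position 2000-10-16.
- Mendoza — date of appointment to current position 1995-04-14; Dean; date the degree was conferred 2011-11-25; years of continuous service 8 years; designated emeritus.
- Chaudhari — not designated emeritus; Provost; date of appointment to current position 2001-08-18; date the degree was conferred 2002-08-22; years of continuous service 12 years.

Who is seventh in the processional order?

By current position: Varga (Chancellor); then Chaudhari and Quinn (Provost); then Achebe, Mendoza, Delgado, Eriksen, Kowalski and Leclerc (Dean).
Chaudhari and Quinn both have date of appointment to current position 2001-08-18, so the next rule applies.
Chaudhari and Quinn both have date the degree was conferred 2002-08-22, so the next rule applies.
Among Chaudhari and Quinn, by years of continuous service (higher first): Chaudhari (12 years) before Quinn (2 years).
Among Achebe, Mendoza, Delgado, Eriksen, Kowalski and Leclerc, by date of appointment to current position (earlier first): Achebe (1995-03-13) before Mendoza, Delgado and Eriksen (1995-04-14) before Kowalski and Leclerc (2000-10-16).
Mendoza, Delgado and Eriksen all have date the degree was conferred 2011-11-25, so the next rule applies.
Among Mendoza, Delgado and Eriksen, by years of continuous service (lower first) (reversed rule for this group): Mendoza (8 years) before Delgado (26 years) before Eriksen (38 years).
Kowalski and Leclerc both have date the degree was conferred 2002-11-14, so the next rule applies.
Among Kowalski and Leclerc, by years of continuous service (lower first) (reversed rule for this group): Kowalski (23 years) before Leclerc (31 years).
Order: Varga, Chaudhari, Quinn, Achebe, Mendoza, Delgado, Eriksen, Kowalski, Leclerc.

Eriksen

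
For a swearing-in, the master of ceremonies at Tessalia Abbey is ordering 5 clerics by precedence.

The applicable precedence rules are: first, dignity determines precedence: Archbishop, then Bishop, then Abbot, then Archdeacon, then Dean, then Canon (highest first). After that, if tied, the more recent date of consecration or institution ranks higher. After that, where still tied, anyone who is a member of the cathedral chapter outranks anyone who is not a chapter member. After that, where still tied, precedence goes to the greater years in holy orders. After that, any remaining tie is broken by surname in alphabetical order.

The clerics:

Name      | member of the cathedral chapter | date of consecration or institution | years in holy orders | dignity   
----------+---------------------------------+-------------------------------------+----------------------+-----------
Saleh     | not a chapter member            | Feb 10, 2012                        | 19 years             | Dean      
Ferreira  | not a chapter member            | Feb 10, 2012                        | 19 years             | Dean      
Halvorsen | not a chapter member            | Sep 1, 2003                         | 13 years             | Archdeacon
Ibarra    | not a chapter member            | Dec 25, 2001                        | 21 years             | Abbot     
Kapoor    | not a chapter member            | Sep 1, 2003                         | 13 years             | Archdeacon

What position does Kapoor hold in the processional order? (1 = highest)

By dignity: Ibarra (Abbot); then Halvorsen and Kapoor (Archdeacon); then Ferreira and Saleh (Dean).
Halvorsen and Kapoor both have date of consecration or institution Sep 1, 2003, so the next rule applies.
Halvorsen and Kapoor are each not a chapter member, so the next rule applies.
Halvorsen and Kapoor both have years in holy orders 13 years, so the next rule applies.
Among Halvorsen and Kapoor, alphabetically by surname: Halvorsen before Kapoor.
Ferreira and Saleh both have date of consecration or institution Feb 10, 2012, so the next rule applies.
Ferreira and Saleh are each not a chapter member, so the next rule applies.
Ferreira and Saleh both have years in holy orders 19 years, so the next rule applies.
Among Ferreira and Saleh, alphabetically by surname: Ferreira before Saleh.
Order: Ibarra, Halvorsen, Kapoor, Ferreira, Saleh. So position 3.

3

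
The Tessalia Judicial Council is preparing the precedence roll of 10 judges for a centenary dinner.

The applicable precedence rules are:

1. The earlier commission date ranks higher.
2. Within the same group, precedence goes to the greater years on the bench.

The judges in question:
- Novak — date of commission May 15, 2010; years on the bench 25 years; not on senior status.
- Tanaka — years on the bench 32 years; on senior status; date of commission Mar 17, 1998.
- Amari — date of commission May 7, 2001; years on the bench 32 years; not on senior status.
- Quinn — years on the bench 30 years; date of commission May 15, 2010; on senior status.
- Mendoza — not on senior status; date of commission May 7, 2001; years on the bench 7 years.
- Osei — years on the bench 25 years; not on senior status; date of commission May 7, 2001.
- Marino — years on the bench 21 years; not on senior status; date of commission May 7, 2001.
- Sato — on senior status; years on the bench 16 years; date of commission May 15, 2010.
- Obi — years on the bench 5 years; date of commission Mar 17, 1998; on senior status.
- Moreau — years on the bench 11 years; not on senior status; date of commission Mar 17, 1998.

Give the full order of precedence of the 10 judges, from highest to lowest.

By date of commission (earlier first): Tanaka, Moreau and Obi (each Mar 17, 1998); then Amari, Osei, Marino and Mendoza (each May 7, 2001); then Quinn, Novak and Sato (each May 15, 2010).
Among Tanaka, Moreau and Obi, by years on the bench (higher first): Tanaka (32 years) before Moreau (11 years) before Obi (5 years).
Among Amari, Osei, Marino and Mendoza, by years on the bench (higher first): Amari (32 years) before Osei (25 years) before Marino (21 years) before Mendoza (7 years).
Among Quinn, Novak and Sato, by years on the bench (higher first): Quinn (30 years) before Novak (25 years) before Sato (16 years).
Full order: Tanaka, Moreau, Obi, Amari, Osei, Marino, Mendoza, Quinn, Novak, Sato.

Tanaka, Moreau, Obi, Amari, Osei, Marino, Mendoza, Quinn, Novak, Sato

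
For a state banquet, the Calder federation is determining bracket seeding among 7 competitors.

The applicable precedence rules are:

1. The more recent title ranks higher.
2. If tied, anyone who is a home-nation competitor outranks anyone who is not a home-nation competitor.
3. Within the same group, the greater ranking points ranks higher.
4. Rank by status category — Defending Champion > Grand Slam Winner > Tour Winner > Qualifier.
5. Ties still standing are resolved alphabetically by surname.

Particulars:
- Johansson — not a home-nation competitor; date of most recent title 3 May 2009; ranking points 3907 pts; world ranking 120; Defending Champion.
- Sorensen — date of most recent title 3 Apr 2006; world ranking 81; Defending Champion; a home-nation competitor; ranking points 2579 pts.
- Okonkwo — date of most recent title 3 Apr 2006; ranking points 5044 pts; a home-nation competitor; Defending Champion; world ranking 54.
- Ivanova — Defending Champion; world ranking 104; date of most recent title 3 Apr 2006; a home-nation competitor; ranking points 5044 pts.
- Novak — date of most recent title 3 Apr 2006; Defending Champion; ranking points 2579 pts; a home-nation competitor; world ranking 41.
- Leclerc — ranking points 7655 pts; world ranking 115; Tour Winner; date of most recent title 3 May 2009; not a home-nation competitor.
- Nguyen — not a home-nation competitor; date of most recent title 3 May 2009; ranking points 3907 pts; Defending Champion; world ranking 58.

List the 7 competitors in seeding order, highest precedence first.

Leclerc, Johansson, Nguyen, Ivanova, Okonkwo, Novak, Sorensen

By date of most recent title (later first): Leclerc, Johansson and Nguyen (each 3 May 2009); then Ivanova, Okonkwo, Novak and Sorensen (each 3 Apr 2006).
Leclerc, Johansson and Nguyen are each not a home-nation competitor, so the next rule applies.
Among Leclerc, Johansson and Nguyen, by ranking points (higher first): Leclerc (7655 pts) before Johansson and Nguyen (3907 pts).
Johansson and Nguyen are each Defending Champion, so the next rule applies.
Among Johansson and Nguyen, alphabetically by surname: Johansson before Nguyen.
Ivanova, Okonkwo, Novak and Sorensen are each a home-nation competitor, so the next rule applies.
Among Ivanova, Okonkwo, Novak and Sorensen, by ranking points (higher first): Ivanova and Okonkwo (5044 pts) before Novak and Sorensen (2579 pts).
Ivanova and Okonkwo are each Defending Champion, so the next rule applies.
Among Ivanova and Okonkwo, alphabetically by surname: Ivanova before Okonkwo.
Novak and Sorensen are each Defending Champion, so the next rule applies.
Among Novak and Sorensen, alphabetically by surname: Novak before Sorensen.
Full order: Leclerc, Johansson, Nguyen, Ivanova, Okonkwo, Novak, Sorensen.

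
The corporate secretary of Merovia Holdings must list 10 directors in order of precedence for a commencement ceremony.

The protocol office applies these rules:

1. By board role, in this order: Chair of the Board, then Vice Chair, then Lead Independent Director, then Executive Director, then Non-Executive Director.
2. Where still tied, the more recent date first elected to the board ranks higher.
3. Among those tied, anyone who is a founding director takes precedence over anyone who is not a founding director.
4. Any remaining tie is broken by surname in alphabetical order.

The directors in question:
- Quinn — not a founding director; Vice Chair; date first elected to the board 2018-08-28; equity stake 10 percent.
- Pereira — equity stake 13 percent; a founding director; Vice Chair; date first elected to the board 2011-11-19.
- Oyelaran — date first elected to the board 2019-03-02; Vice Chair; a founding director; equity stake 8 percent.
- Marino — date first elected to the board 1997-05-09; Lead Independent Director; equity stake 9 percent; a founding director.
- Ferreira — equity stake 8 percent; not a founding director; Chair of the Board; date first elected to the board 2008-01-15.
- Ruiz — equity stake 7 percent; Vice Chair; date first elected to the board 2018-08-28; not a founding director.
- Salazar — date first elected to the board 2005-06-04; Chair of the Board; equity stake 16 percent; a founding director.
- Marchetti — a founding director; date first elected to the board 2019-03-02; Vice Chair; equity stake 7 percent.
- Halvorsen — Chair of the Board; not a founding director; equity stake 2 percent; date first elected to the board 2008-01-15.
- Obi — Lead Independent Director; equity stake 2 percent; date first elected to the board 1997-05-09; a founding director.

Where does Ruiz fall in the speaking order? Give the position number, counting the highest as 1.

7

By board role: Ferreira, Halvorsen and Salazar (Chair of the Board); then Marchetti, Oyelaran, Quinn, Ruiz and Pereira (Vice Chair); then Marino and Obi (Lead Independent Director).
Among Ferreira, Halvorsen and Salazar, by date first elected to the board (later first): Ferreira and Halvorsen (2008-01-15) before Salazar (2005-06-04).
Ferreira and Halvorsen are each not a founding director, so the next rule applies.
Among Ferreira and Halvorsen, alphabetically by surname: Ferreira before Halvorsen.
Among Marchetti, Oyelaran, Quinn, Ruiz and Pereira, by date first elected to the board (later first): Marchetti and Oyelaran (2019-03-02) before Quinn and Ruiz (2018-08-28) before Pereira (2011-11-19).
Marchetti and Oyelaran are each a founding director, so the next rule applies.
Among Marchetti and Oyelaran, alphabetically by surname: Marchetti before Oyelaran.
Quinn and Ruiz are each not a founding director, so the next rule applies.
Among Quinn and Ruiz, alphabetically by surname: Quinn before Ruiz.
Marino and Obi both have date first elected to the board 1997-05-09, so the next rule applies.
Marino and Obi are each a founding director, so the next rule applies.
Among Marino and Obi, alphabetically by surname: Marino before Obi.
Order: Ferreira, Halvorsen, Salazar, Marchetti, Oyelaran, Quinn, Ruiz, Pereira, Marino, Obi. So position 7.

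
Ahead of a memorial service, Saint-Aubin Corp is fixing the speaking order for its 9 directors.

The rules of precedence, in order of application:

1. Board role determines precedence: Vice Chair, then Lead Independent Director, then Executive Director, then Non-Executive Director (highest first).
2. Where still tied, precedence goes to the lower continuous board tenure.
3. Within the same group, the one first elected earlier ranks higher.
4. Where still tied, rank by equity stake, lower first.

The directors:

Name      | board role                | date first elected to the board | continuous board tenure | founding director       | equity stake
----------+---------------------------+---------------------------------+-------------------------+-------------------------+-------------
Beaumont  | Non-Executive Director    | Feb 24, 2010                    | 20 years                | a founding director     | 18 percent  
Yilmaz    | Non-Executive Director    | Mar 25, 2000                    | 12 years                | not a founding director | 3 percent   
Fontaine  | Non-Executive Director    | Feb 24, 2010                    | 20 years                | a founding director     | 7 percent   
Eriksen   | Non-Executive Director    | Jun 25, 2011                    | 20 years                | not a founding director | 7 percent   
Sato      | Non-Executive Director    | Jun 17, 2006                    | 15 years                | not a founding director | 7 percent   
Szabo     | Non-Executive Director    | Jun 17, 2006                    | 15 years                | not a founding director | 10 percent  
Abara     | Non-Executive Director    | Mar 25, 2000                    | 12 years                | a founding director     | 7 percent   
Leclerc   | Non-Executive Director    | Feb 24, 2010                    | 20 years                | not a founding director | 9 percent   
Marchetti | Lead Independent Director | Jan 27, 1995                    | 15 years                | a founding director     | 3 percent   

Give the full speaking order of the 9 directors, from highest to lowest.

Marchetti, Yilmaz, Abara, Sato, Szabo, Fontaine, Leclerc, Beaumont, Eriksen

By board role: Marchetti (Lead Independent Director); then Yilmaz, Abara, Sato, Szabo, Fontaine, Leclerc, Beaumont and Eriksen (Non-Executive Director).
Among Yilmaz, Abara, Sato, Szabo, Fontaine, Leclerc, Beaumont and Eriksen, by continuous board tenure (lower first): Yilmaz and Abara (12 years) before Sato and Szabo (15 years) before Fontaine, Leclerc, Beaumont and Eriksen (20 years).
Yilmaz and Abara both have date first elected to the board Mar 25, 2000, so the next rule applies.
Among Yilmaz and Abara, by equity stake (lower first): Yilmaz (3 percent) before Abara (7 percent).
Sato and Szabo both have date first elected to the board Jun 17, 2006, so the next rule applies.
Among Sato and Szabo, by equity stake (lower first): Sato (7 percent) before Szabo (10 percent).
Among Fontaine, Leclerc, Beaumont and Eriksen, by date first elected to the board (earlier first): Fontaine, Leclerc and Beaumont (Feb 24, 2010) before Eriksen (Jun 25, 2011).
Among Fontaine, Leclerc and Beaumont, by equity stake (lower first): Fontaine (7 percent) before Leclerc (9 percent) before Beaumont (18 percent).
Full order: Marchetti, Yilmaz, Abara, Sato, Szabo, Fontaine, Leclerc, Beaumont, Eriksen.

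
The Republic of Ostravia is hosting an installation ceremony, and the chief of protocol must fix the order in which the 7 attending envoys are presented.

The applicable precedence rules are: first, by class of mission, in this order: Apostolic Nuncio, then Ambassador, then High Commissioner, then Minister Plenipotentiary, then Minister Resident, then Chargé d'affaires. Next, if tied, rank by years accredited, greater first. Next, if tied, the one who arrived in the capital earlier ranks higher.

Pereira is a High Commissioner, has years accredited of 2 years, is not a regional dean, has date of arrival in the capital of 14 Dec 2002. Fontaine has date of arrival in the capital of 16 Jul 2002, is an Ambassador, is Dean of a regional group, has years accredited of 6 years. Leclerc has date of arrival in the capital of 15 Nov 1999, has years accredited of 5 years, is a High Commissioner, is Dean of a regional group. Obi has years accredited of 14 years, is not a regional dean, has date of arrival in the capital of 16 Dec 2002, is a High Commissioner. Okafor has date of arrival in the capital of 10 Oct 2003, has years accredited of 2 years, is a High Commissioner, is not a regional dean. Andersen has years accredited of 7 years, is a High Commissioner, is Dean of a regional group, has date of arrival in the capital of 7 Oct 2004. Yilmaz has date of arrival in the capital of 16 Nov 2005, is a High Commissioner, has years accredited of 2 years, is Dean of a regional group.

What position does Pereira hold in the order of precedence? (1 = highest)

5

By class of mission: Fontaine (Ambassador); then Obi, Andersen, Leclerc, Pereira, Okafor and Yilmaz (High Commissioner).
Among Obi, Andersen, Leclerc, Pereira, Okafor and Yilmaz, by years accredited (higher first): Obi (14 years) before Andersen (7 years) before Leclerc (5 years) before Pereira, Okafor and Yilmaz (2 years).
Among Pereira, Okafor and Yilmaz, by date of arrival in the capital (earlier first): Pereira (14 Dec 2002) before Okafor (10 Oct 2003) before Yilmaz (16 Nov 2005).
Order: Fontaine, Obi, Andersen, Leclerc, Pereira, Okafor, Yilmaz. So position 5.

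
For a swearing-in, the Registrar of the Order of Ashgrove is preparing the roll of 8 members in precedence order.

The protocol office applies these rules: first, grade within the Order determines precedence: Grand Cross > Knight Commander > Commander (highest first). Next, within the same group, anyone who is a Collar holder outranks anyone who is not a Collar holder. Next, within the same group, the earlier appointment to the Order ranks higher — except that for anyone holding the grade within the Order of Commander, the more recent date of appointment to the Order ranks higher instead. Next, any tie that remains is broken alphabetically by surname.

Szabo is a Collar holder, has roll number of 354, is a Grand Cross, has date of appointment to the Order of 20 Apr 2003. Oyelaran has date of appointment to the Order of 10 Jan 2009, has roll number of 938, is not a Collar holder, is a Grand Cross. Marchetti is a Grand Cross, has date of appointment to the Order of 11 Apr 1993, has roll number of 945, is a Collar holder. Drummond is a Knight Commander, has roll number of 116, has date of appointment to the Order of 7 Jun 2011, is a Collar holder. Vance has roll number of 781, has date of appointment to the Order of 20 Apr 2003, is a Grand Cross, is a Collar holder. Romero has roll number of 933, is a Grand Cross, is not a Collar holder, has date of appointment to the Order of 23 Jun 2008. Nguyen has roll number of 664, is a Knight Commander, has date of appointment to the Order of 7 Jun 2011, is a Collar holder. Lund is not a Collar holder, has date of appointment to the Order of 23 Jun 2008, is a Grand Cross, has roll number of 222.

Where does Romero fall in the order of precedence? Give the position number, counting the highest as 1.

By grade within the Order: Marchetti, Szabo, Vance, Lund, Romero and Oyelaran (Grand Cross); then Drummond and Nguyen (Knight Commander).
Among Marchetti, Szabo, Vance, Lund, Romero and Oyelaran, a Collar holder before not a Collar holder: Marchetti, Szabo and Vance (a Collar holder) before Lund, Romero and Oyelaran (not a Collar holder).
Among Marchetti, Szabo and Vance, by date of appointment to the Order (earlier first): Marchetti (11 Apr 1993) before Szabo and Vance (20 Apr 2003).
Among Szabo and Vance, alphabetically by surname: Szabo before Vance.
Among Lund, Romero and Oyelaran, by date of appointment to the Order (earlier first): Lund and Romero (23 Jun 2008) before Oyelaran (10 Jan 2009).
Among Lund and Romero, alphabetically by surname: Lund before Romero.
Drummond and Nguyen are each a Collar holder, so the next rule applies.
Drummond and Nguyen both have date of appointment to the Order 7 Jun 2011, so the next rule applies.
Among Drummond and Nguyen, alphabetically by surname: Drummond before Nguyen.
Order: Marchetti, Szabo, Vance, Lund, Romero, Oyelaran, Drummond, Nguyen. So position 5.

5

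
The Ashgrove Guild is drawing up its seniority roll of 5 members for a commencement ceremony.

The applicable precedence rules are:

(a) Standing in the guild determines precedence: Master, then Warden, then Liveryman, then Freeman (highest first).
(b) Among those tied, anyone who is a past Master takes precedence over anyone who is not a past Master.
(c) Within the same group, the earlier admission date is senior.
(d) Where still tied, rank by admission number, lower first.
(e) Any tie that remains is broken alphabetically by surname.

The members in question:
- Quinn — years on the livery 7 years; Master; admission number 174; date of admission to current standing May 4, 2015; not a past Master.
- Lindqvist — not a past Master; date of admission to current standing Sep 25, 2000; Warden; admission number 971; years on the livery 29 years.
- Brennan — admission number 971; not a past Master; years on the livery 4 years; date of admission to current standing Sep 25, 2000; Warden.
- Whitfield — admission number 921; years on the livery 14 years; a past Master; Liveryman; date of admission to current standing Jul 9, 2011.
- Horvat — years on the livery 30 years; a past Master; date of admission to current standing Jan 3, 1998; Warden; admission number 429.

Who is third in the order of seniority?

By standing in the guild: Quinn (Master); then Horvat, Brennan and Lindqvist (Warden); then Whitfield (Liveryman).
Among Horvat, Brennan and Lindqvist, a past Master before not a past Master: Horvat (a past Master) before Brennan and Lindqvist (not a past Master).
Brennan and Lindqvist both have date of admission to current standing Sep 25, 2000, so the next rule applies.
Brennan and Lindqvist both have admission number 971, so the next rule applies.
Among Brennan and Lindqvist, alphabetically by surname: Brennan before Lindqvist.
Order: Quinn, Horvat, Brennan, Lindqvist, Whitfield.

Brennan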